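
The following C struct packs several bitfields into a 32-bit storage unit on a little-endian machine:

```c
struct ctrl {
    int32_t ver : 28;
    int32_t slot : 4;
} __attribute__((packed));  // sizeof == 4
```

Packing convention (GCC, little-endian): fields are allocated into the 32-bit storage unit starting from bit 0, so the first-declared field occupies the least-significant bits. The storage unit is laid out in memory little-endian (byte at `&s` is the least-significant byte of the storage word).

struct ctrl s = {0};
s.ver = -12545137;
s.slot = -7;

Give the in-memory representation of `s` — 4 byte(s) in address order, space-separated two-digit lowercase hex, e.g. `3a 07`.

8f 93 40 9f

[0+:28] ver=-12545137 & 0xfffffff = 0xf40938f; word=0x0f40938f
[28+:4] slot=-7 & 0xf = 0x9; word=0x9f40938f
word = 0x9f40938f → little-endian bytes:
  [0]=0x8f  [1]=0x93  [2]=0x40  [3]=0x9f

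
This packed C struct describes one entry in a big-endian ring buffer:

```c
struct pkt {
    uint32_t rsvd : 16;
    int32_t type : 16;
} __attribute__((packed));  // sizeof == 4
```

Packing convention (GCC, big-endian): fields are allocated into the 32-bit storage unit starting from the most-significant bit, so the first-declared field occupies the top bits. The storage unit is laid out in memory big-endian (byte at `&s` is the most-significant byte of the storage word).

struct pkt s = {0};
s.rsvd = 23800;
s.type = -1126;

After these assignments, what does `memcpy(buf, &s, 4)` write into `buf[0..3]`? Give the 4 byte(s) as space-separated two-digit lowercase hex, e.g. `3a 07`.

5c f8 fb 9a

[16+:16] rsvd=23800 & 0xffff = 0x5cf8; word=0x5cf80000
[0+:16] type=-1126 & 0xffff = 0xfb9a; word=0x5cf8fb9a
word = 0x5cf8fb9a → big-endian bytes:
  [0]=0x5c  [1]=0xf8  [2]=0xfb  [3]=0x9a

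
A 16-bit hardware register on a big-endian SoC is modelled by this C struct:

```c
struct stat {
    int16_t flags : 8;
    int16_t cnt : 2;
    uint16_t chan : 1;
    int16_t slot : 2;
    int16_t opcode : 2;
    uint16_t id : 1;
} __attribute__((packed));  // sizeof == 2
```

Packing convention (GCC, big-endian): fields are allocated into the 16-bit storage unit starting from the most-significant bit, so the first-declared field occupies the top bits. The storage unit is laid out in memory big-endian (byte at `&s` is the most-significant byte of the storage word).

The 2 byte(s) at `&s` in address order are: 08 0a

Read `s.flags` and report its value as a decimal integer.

[0]=0x08 [1]=0x0a (big-endian) → word 0x080a
flags:8 @ bit 8 → (0x080a>>8)&0xff = 0x8  ←
cnt:2 @ bit 6 → (0x080a>>6)&0x3 = 0x0
chan:1 @ bit 5 → (0x080a>>5)&0x1 = 0x0
slot:2 @ bit 3 → (0x080a>>3)&0x3 = 0x1
opcode:2 @ bit 1 → (0x080a>>1)&0x3 = 0x1
id:1 @ bit 0 → (0x080a>>0)&0x1 = 0x0
flags signed 8b, MSB=0: value = 8

8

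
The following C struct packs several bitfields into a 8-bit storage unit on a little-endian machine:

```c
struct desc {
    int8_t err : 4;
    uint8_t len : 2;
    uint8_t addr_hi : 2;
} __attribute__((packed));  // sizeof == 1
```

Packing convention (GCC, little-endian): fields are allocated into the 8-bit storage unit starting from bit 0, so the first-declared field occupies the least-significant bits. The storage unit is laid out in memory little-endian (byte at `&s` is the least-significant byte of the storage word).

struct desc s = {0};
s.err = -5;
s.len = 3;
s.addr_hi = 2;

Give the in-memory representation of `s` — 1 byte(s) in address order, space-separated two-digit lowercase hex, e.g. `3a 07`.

[0+:4] err=-5 & 0xf = 0xb; word=0x0b
[4+:2] len=3 & 0x3 = 0x3; word=0x3b
[6+:2] addr_hi=2 & 0x3 = 0x2; word=0xbb
word = 0xbb → little-endian bytes:
  [0]=0xbb

bb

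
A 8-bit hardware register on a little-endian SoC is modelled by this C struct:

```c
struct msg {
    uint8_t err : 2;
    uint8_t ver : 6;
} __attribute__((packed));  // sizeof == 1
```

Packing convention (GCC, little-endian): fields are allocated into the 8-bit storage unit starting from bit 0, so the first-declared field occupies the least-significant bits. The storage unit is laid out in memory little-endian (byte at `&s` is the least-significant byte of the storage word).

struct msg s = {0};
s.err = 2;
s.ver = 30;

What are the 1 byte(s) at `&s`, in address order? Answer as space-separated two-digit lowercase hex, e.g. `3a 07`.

7a

err:2 = 2 → 0x2 << 0 → word 0x02
ver:6 = 30 → 0x1e << 2 → word 0x7a
word = 0x7a → little-endian bytes:
  [0]=0x7a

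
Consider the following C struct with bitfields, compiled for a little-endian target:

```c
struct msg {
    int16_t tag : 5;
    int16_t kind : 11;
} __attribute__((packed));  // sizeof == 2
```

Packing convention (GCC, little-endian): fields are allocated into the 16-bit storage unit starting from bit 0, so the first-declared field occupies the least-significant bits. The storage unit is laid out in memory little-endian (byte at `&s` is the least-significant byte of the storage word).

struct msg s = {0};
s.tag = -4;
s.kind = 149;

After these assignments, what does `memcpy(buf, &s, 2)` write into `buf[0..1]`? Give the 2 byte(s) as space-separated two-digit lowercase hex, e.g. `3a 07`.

bc 12

tag:5 = -4 → 0x1c << 0 → word 0x001c
kind:11 = 149 → 0x95 << 5 → word 0x12bc
word = 0x12bc → little-endian bytes:
  [0]=0xbc  [1]=0x12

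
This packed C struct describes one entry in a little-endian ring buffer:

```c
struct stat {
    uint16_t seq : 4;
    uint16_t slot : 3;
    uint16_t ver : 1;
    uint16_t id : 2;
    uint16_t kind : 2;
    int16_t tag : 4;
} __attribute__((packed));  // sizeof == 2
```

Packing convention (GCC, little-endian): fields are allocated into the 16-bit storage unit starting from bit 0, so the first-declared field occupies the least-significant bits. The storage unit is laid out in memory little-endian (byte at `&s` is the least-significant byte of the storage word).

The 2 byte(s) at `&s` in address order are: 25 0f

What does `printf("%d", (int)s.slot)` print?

[0]=0x25 [1]=0x0f (little-endian) → word 0x0f25
seq:4 @ bit 0 → (0x0f25>>0)&0xf = 0x5
slot:3 @ bit 4 → (0x0f25>>4)&0x7 = 0x2  ←
ver:1 @ bit 7 → (0x0f25>>7)&0x1 = 0x0
id:2 @ bit 8 → (0x0f25>>8)&0x3 = 0x3
kind:2 @ bit 10 → (0x0f25>>10)&0x3 = 0x3
tag:4 @ bit 12 → (0x0f25>>12)&0xf = 0x0

2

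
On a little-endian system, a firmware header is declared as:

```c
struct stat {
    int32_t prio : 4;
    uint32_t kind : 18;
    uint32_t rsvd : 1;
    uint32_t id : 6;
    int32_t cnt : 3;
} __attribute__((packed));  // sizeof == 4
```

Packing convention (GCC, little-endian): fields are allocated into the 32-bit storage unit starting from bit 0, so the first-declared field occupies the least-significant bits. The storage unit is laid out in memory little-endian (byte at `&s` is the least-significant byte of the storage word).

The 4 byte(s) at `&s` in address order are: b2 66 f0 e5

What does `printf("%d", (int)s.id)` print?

[0]=0xb2 [1]=0x66 [2]=0xf0 [3]=0xe5 (little-endian) → word 0xe5f066b2
prio [0+:4] = (word>>0) & 0xf = 2
kind [4+:18] = (word>>4) & 0x3ffff = 198251
rsvd [22+:1] = (word>>22) & 0x1 = 1
id [23+:6] = (word>>23) & 0x3f = 11  ←
cnt [29+:3] = (word>>29) & 0x7 = 7

11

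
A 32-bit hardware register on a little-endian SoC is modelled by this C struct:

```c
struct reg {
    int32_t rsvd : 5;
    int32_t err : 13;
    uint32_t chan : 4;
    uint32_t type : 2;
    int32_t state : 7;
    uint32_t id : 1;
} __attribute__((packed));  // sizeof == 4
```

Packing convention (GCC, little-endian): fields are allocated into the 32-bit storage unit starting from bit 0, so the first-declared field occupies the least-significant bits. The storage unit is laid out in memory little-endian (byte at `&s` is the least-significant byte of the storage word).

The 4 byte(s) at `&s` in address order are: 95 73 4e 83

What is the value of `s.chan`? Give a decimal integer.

[0]=0x95 [1]=0x73 [2]=0x4e [3]=0x83 (little-endian) → word 0x834e7395
rsvd [0+:5] = (word>>0) & 0x1f = 21
err [5+:13] = (word>>5) & 0x1fff = 5020
chan [18+:4] = (word>>18) & 0xf = 3  ←
type [22+:2] = (word>>22) & 0x3 = 1
state [24+:7] = (word>>24) & 0x7f = 3
id [31+:1] = (word>>31) & 0x1 = 1

3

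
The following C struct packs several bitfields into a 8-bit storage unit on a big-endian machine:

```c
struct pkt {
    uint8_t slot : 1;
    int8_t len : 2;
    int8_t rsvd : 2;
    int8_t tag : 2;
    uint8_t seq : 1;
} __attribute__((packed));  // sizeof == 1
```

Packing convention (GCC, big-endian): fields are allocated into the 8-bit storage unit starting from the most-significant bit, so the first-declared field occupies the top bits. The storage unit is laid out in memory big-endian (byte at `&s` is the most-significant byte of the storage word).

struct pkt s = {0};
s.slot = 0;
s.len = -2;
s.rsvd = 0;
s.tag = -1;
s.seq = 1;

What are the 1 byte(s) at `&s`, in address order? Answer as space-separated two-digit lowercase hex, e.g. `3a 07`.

slot (1b) val=0 bits=0x0 at bit 7: 0x00
len (2b) val=-2 bits=0x2 at bit 5: 0x40
rsvd (2b) val=0 bits=0x0 at bit 3: 0x40
tag (2b) val=-1 bits=0x3 at bit 1: 0x46
seq (1b) val=1 bits=0x1 at bit 0: 0x47
word = 0x47 → big-endian bytes:
  [0]=0x47

47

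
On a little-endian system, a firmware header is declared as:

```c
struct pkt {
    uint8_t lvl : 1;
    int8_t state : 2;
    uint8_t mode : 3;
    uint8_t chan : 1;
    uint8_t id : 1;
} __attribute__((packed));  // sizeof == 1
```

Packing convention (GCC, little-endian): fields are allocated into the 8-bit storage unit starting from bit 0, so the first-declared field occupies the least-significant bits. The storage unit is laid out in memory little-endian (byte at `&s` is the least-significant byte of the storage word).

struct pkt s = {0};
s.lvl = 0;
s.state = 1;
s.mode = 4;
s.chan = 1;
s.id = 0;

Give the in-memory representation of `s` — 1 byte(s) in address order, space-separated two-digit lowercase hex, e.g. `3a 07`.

62

lvl:1 = 0 → 0x0 << 0 → word 0x00
state:2 = 1 → 0x1 << 1 → word 0x02
mode:3 = 4 → 0x4 << 3 → word 0x22
chan:1 = 1 → 0x1 << 6 → word 0x62
id:1 = 0 → 0x0 << 7 → word 0x62
word = 0x62 → little-endian bytes:
  [0]=0x62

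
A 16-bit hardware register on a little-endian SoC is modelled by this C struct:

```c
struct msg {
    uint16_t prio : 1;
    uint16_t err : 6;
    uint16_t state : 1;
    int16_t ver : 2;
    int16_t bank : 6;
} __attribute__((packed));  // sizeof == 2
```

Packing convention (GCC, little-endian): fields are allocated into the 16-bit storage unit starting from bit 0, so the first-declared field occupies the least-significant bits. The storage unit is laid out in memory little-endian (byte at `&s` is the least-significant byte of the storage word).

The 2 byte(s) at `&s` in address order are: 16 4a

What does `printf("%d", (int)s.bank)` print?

[0]=0x16 [1]=0x4a (little-endian) → word 0x4a16
prio [0+:1] = (word>>0) & 0x1 = 0
err [1+:6] = (word>>1) & 0x3f = 11
state [7+:1] = (word>>7) & 0x1 = 0
ver [8+:2] = (word>>8) & 0x3 = 2
bank [10+:6] = (word>>10) & 0x3f = 18  ←
bank signed 6b, MSB=0: value = 18

18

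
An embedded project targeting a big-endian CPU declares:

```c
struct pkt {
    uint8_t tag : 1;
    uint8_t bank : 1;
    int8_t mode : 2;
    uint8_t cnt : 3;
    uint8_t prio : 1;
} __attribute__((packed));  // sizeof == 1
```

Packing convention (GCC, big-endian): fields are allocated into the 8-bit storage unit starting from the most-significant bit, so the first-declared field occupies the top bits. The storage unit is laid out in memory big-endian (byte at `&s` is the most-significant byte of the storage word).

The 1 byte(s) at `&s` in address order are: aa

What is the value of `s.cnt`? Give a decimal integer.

5

[0]=0xaa (big-endian) → word 0xaa
tag:1 @ bit 7 → (0xaa>>7)&0x1 = 0x1
bank:1 @ bit 6 → (0xaa>>6)&0x1 = 0x0
mode:2 @ bit 4 → (0xaa>>4)&0x3 = 0x2
cnt:3 @ bit 1 → (0xaa>>1)&0x7 = 0x5  ←
prio:1 @ bit 0 → (0xaa>>0)&0x1 = 0x0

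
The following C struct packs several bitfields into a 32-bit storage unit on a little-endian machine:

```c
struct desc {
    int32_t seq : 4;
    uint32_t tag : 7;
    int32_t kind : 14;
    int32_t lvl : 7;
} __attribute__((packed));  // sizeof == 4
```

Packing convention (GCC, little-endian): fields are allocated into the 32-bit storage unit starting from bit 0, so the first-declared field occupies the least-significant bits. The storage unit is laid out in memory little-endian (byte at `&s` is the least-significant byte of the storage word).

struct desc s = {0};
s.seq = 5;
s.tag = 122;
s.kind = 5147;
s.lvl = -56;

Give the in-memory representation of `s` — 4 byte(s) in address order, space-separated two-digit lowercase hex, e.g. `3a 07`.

a5 df a0 90

[0+:4] seq=5 & 0xf = 0x5; word=0x00000005
[4+:7] tag=122 & 0x7f = 0x7a; word=0x000007a5
[11+:14] kind=5147 & 0x3fff = 0x141b; word=0x00a0dfa5
[25+:7] lvl=-56 & 0x7f = 0x48; word=0x90a0dfa5
word = 0x90a0dfa5 → little-endian bytes:
  [0]=0xa5  [1]=0xdf  [2]=0xa0  [3]=0x90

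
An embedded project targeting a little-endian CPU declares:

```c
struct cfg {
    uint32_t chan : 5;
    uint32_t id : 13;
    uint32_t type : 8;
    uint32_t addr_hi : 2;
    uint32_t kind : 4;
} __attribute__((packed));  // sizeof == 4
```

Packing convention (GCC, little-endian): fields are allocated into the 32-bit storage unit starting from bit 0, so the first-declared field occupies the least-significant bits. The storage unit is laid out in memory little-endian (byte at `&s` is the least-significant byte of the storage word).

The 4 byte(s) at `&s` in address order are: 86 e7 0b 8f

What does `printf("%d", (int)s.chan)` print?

6

[0]=0x86 [1]=0xe7 [2]=0x0b [3]=0x8f (little-endian) → word 0x8f0be786
chan [0+:5] = (word>>0) & 0x1f = 6  ←
id [5+:13] = (word>>5) & 0x1fff = 7996
type [18+:8] = (word>>18) & 0xff = 194
addr_hi [26+:2] = (word>>26) & 0x3 = 3
kind [28+:4] = (word>>28) & 0xf = 8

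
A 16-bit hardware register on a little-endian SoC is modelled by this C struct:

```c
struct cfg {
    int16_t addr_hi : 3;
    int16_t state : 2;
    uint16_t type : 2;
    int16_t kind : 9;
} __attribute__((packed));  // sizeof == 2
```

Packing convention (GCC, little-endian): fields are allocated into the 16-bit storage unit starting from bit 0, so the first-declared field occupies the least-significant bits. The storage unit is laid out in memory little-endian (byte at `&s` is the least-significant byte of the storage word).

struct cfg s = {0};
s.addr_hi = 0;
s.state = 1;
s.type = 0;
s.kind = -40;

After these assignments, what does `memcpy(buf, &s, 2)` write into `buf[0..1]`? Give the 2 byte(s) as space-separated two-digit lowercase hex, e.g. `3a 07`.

08 ec

[0+:3] addr_hi=0 & 0x7 = 0x0; word=0x0000
[3+:2] state=1 & 0x3 = 0x1; word=0x0008
[5+:2] type=0 & 0x3 = 0x0; word=0x0008
[7+:9] kind=-40 & 0x1ff = 0x1d8; word=0xec08
word = 0xec08 → little-endian bytes:
  [0]=0x08  [1]=0xec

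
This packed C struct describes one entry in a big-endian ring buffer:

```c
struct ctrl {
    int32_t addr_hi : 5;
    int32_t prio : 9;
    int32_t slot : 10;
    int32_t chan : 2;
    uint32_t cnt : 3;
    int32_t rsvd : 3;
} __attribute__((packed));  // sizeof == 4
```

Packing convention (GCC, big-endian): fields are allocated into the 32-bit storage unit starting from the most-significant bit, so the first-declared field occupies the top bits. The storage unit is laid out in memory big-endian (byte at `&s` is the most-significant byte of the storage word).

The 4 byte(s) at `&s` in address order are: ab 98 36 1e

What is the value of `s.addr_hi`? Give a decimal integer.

-11

[0]=0xab [1]=0x98 [2]=0x36 [3]=0x1e (big-endian) → word 0xab98361e
addr_hi:5 @ bit 27 → (0xab98361e>>27)&0x1f = 0x15  ←
prio:9 @ bit 18 → (0xab98361e>>18)&0x1ff = 0xe6
slot:10 @ bit 8 → (0xab98361e>>8)&0x3ff = 0x36
chan:2 @ bit 6 → (0xab98361e>>6)&0x3 = 0x0
cnt:3 @ bit 3 → (0xab98361e>>3)&0x7 = 0x3
rsvd:3 @ bit 0 → (0xab98361e>>0)&0x7 = 0x6
addr_hi signed 5b, MSB=1: 21 - 32 = -11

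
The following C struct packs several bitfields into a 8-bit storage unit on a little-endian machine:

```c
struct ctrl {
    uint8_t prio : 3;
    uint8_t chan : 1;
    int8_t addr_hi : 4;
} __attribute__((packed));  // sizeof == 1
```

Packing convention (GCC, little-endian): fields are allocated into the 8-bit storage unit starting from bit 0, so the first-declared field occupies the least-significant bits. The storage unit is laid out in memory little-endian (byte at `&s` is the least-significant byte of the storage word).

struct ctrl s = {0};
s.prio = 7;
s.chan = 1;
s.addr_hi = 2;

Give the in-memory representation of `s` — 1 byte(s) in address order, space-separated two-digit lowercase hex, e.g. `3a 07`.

[0+:3] prio=7 & 0x7 = 0x7; word=0x07
[3+:1] chan=1 & 0x1 = 0x1; word=0x0f
[4+:4] addr_hi=2 & 0xf = 0x2; word=0x2f
word = 0x2f → little-endian bytes:
  [0]=0x2f

2f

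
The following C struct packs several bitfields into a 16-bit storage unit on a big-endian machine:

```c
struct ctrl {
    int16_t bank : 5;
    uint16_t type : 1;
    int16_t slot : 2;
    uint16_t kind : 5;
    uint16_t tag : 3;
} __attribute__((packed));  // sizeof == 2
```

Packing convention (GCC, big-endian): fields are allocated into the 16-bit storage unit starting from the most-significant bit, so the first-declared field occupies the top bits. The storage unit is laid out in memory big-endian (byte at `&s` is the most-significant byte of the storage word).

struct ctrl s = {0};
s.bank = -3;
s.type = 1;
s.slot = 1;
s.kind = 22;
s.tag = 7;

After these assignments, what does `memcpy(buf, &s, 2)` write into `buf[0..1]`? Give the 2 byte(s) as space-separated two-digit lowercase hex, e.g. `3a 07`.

bank (5b) val=-3 bits=0x1d at bit 11: 0xe800
type (1b) val=1 bits=0x1 at bit 10: 0xec00
slot (2b) val=1 bits=0x1 at bit 8: 0xed00
kind (5b) val=22 bits=0x16 at bit 3: 0xedb0
tag (3b) val=7 bits=0x7 at bit 0: 0xedb7
word = 0xedb7 → big-endian bytes:
  [0]=0xed  [1]=0xb7

ed b7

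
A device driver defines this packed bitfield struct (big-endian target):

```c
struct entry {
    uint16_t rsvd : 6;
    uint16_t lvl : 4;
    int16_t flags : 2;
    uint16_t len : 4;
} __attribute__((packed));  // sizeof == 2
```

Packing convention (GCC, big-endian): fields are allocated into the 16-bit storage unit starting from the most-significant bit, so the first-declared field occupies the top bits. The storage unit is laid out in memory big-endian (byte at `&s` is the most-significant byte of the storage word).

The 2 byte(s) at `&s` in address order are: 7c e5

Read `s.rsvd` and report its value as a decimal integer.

[0]=0x7c [1]=0xe5 (big-endian) → word 0x7ce5
rsvd [10+:6] = (word>>10) & 0x3f = 31  ←
lvl [6+:4] = (word>>6) & 0xf = 3
flags [4+:2] = (word>>4) & 0x3 = 2
len [0+:4] = (word>>0) & 0xf = 5

31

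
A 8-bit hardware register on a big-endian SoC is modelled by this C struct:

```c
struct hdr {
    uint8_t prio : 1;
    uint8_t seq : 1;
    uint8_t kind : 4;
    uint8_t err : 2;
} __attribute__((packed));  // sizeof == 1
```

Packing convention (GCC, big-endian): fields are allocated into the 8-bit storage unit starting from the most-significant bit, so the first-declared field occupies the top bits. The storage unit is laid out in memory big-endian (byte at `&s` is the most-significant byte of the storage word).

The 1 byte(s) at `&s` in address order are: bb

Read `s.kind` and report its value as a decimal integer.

14

[0]=0xbb (big-endian) → word 0xbb
prio [7+:1] = (word>>7) & 0x1 = 1
seq [6+:1] = (word>>6) & 0x1 = 0
kind [2+:4] = (word>>2) & 0xf = 14  ←
err [0+:2] = (word>>0) & 0x3 = 3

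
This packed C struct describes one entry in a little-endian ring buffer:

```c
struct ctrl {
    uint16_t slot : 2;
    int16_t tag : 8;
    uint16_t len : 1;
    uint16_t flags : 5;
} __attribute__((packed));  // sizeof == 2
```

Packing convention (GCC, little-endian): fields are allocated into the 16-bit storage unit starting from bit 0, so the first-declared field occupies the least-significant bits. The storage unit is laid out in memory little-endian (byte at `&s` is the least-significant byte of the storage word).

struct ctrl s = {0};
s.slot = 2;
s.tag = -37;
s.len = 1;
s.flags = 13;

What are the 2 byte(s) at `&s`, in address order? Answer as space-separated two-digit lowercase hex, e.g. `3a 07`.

slot (2b) val=2 bits=0x2 at bit 0: 0x0002
tag (8b) val=-37 bits=0xdb at bit 2: 0x036e
len (1b) val=1 bits=0x1 at bit 10: 0x076e
flags (5b) val=13 bits=0xd at bit 11: 0x6f6e
word = 0x6f6e → little-endian bytes:
  [0]=0x6e  [1]=0x6f

6e 6f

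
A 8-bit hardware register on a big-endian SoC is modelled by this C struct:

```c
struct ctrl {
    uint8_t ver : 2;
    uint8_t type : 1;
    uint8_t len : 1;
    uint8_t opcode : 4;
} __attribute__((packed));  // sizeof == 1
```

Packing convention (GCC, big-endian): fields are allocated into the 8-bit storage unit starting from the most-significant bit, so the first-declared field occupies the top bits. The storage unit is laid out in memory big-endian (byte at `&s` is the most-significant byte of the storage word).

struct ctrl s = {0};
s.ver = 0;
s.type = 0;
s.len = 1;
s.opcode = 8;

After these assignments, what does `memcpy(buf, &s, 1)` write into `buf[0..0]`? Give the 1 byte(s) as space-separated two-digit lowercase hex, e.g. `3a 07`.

ver:2 = 0 → 0x0 << 6 → word 0x00
type:1 = 0 → 0x0 << 5 → word 0x00
len:1 = 1 → 0x1 << 4 → word 0x10
opcode:4 = 8 → 0x8 << 0 → word 0x18
word = 0x18 → big-endian bytes:
  [0]=0x18

18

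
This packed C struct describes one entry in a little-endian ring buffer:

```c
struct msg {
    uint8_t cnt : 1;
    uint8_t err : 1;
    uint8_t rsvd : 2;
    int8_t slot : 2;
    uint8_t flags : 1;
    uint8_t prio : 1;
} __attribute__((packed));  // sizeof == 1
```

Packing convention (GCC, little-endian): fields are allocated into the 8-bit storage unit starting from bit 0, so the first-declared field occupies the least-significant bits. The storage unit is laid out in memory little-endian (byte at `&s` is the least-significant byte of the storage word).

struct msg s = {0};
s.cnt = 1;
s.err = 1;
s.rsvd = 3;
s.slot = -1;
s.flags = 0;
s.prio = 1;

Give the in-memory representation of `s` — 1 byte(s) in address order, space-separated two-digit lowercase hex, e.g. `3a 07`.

cnt (1b) val=1 bits=0x1 at bit 0: 0x01
err (1b) val=1 bits=0x1 at bit 1: 0x03
rsvd (2b) val=3 bits=0x3 at bit 2: 0x0f
slot (2b) val=-1 bits=0x3 at bit 4: 0x3f
flags (1b) val=0 bits=0x0 at bit 6: 0x3f
prio (1b) val=1 bits=0x1 at bit 7: 0xbf
word = 0xbf → little-endian bytes:
  [0]=0xbf

bf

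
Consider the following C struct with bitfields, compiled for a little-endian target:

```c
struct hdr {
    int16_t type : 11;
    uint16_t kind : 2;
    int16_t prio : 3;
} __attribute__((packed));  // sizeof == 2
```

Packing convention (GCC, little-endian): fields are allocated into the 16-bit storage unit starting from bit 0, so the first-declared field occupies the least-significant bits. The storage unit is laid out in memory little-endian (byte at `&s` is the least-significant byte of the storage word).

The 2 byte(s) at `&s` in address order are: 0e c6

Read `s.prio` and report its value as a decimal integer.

-2

[0]=0x0e [1]=0xc6 (little-endian) → word 0xc60e
type [0+:11] = (word>>0) & 0x7ff = 1550
kind [11+:2] = (word>>11) & 0x3 = 0
prio [13+:3] = (word>>13) & 0x7 = 6  ←
prio signed 3b, MSB=1: 6 - 8 = -2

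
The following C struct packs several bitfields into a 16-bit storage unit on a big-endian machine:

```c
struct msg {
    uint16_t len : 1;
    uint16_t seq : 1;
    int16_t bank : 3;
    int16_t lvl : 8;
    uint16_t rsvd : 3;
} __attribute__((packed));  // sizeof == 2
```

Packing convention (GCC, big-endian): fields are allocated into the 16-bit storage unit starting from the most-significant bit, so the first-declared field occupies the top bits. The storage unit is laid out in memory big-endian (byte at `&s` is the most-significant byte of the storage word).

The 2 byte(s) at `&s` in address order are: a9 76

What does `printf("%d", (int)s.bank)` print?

[0]=0xa9 [1]=0x76 (big-endian) → word 0xa976
len:1 @ bit 15 → (0xa976>>15)&0x1 = 0x1
seq:1 @ bit 14 → (0xa976>>14)&0x1 = 0x0
bank:3 @ bit 11 → (0xa976>>11)&0x7 = 0x5  ←
lvl:8 @ bit 3 → (0xa976>>3)&0xff = 0x2e
rsvd:3 @ bit 0 → (0xa976>>0)&0x7 = 0x6
bank signed 3b, MSB=1: 5 - 8 = -3

-3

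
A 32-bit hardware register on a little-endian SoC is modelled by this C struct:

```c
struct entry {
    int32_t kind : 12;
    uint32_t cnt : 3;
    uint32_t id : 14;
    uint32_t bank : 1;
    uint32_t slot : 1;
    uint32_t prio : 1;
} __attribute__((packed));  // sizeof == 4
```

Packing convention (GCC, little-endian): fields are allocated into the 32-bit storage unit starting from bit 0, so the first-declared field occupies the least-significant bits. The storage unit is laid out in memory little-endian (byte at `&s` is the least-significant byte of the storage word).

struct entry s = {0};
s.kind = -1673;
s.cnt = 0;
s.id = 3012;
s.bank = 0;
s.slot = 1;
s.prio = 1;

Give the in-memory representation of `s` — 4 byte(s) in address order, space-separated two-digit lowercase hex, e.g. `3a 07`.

77 09 e2 c5

kind (12b) val=-1673 bits=0x977 at bit 0: 0x00000977
cnt (3b) val=0 bits=0x0 at bit 12: 0x00000977
id (14b) val=3012 bits=0xbc4 at bit 15: 0x05e20977
bank (1b) val=0 bits=0x0 at bit 29: 0x05e20977
slot (1b) val=1 bits=0x1 at bit 30: 0x45e20977
prio (1b) val=1 bits=0x1 at bit 31: 0xc5e20977
word = 0xc5e20977 → little-endian bytes:
  [0]=0x77  [1]=0x09  [2]=0xe2  [3]=0xc5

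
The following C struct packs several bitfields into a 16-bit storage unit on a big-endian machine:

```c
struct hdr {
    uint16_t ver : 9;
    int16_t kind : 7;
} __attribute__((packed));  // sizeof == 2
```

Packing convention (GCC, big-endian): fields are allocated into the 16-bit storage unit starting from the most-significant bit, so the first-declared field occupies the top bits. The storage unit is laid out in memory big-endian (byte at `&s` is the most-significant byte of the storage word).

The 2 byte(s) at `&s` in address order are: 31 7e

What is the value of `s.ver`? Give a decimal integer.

[0]=0x31 [1]=0x7e (big-endian) → word 0x317e
ver:9 @ bit 7 → (0x317e>>7)&0x1ff = 0x62  ←
kind:7 @ bit 0 → (0x317e>>0)&0x7f = 0x7e

98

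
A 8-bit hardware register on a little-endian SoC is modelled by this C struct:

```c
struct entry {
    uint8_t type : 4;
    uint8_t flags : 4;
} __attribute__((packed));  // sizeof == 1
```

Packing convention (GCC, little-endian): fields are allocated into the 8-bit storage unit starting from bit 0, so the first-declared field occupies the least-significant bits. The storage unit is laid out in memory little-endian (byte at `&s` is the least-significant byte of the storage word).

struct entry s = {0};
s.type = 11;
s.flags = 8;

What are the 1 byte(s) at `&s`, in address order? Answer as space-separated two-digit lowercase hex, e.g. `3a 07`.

8b

type:4 = 11 → 0xb << 0 → word 0x0b
flags:4 = 8 → 0x8 << 4 → word 0x8b
word = 0x8b → little-endian bytes:
  [0]=0x8b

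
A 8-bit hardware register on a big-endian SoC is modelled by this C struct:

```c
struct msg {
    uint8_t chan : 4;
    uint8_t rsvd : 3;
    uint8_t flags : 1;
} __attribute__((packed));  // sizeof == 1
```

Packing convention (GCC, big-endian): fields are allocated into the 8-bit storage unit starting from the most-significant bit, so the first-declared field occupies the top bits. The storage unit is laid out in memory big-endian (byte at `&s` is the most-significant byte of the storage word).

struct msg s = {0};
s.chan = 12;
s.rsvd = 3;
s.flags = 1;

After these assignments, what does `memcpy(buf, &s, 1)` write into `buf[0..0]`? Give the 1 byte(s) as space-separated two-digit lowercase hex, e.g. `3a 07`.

[4+:4] chan=12 & 0xf = 0xc; word=0xc0
[1+:3] rsvd=3 & 0x7 = 0x3; word=0xc6
[0+:1] flags=1 & 0x1 = 0x1; word=0xc7
word = 0xc7 → big-endian bytes:
  [0]=0xc7

c7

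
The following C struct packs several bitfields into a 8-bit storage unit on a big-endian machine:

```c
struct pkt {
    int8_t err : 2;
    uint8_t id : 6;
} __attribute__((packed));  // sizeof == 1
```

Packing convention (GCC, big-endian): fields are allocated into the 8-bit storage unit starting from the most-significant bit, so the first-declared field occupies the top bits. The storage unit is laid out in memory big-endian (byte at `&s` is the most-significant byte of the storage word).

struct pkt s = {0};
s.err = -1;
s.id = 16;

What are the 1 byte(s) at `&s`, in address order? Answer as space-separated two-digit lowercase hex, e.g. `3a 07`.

err (2b) val=-1 bits=0x3 at bit 6: 0xc0
id (6b) val=16 bits=0x10 at bit 0: 0xd0
word = 0xd0 → big-endian bytes:
  [0]=0xd0

d0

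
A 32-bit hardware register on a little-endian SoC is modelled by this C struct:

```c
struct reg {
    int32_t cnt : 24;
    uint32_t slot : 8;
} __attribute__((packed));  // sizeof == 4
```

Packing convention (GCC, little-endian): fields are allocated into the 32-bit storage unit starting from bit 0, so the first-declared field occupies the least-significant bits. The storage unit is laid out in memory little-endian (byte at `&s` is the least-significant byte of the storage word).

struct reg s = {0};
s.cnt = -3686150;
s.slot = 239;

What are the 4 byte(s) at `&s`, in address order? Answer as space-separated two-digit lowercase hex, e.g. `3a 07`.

fa c0 c7 ef

cnt:24 = -3686150 → 0xc7c0fa << 0 → word 0x00c7c0fa
slot:8 = 239 → 0xef << 24 → word 0xefc7c0fa
word = 0xefc7c0fa → little-endian bytes:
  [0]=0xfa  [1]=0xc0  [2]=0xc7  [3]=0xef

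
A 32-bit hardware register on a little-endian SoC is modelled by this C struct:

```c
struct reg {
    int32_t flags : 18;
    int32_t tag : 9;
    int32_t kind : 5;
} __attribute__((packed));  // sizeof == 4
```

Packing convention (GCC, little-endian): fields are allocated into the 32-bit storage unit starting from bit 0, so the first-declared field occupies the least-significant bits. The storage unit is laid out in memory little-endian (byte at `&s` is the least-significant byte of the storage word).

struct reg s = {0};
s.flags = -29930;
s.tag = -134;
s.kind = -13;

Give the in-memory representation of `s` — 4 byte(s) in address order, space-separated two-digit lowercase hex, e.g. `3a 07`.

flags:18 = -29930 → 0x38b16 << 0 → word 0x00038b16
tag:9 = -134 → 0x17a << 18 → word 0x05eb8b16
kind:5 = -13 → 0x13 << 27 → word 0x9deb8b16
word = 0x9deb8b16 → little-endian bytes:
  [0]=0x16  [1]=0x8b  [2]=0xeb  [3]=0x9d

16 8b eb 9d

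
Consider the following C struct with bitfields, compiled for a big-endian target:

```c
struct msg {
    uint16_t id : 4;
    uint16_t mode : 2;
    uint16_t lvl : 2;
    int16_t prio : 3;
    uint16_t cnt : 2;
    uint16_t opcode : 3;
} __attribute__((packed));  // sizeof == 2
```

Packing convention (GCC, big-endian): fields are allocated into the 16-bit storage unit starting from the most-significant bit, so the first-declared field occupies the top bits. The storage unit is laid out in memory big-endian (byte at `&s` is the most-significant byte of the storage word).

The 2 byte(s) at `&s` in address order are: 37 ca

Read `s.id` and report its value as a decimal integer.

[0]=0x37 [1]=0xca (big-endian) → word 0x37ca
id:4 @ bit 12 → (0x37ca>>12)&0xf = 0x3  ←
mode:2 @ bit 10 → (0x37ca>>10)&0x3 = 0x1
lvl:2 @ bit 8 → (0x37ca>>8)&0x3 = 0x3
prio:3 @ bit 5 → (0x37ca>>5)&0x7 = 0x6
cnt:2 @ bit 3 → (0x37ca>>3)&0x3 = 0x1
opcode:3 @ bit 0 → (0x37ca>>0)&0x7 = 0x2

3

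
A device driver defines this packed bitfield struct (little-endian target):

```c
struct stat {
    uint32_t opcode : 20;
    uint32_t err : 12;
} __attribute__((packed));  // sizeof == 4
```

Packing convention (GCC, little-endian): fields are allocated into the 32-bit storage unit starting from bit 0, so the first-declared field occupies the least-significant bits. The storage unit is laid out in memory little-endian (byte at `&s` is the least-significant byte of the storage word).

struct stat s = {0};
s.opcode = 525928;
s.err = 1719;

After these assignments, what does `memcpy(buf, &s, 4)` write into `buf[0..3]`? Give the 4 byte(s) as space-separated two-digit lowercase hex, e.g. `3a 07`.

[0+:20] opcode=525928 & 0xfffff = 0x80668; word=0x00080668
[20+:12] err=1719 & 0xfff = 0x6b7; word=0x6b780668
word = 0x6b780668 → little-endian bytes:
  [0]=0x68  [1]=0x06  [2]=0x78  [3]=0x6b

68 06 78 6b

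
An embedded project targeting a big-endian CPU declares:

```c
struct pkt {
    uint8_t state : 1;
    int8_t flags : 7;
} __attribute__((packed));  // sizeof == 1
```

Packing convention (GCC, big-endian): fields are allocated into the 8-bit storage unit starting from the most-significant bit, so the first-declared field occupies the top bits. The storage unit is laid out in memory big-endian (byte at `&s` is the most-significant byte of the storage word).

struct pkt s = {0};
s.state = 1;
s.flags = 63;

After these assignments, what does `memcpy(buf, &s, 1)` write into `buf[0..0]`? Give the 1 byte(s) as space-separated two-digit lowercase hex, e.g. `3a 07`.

bf

state:1 = 1 → 0x1 << 7 → word 0x80
flags:7 = 63 → 0x3f << 0 → word 0xbf
word = 0xbf → big-endian bytes:
  [0]=0xbf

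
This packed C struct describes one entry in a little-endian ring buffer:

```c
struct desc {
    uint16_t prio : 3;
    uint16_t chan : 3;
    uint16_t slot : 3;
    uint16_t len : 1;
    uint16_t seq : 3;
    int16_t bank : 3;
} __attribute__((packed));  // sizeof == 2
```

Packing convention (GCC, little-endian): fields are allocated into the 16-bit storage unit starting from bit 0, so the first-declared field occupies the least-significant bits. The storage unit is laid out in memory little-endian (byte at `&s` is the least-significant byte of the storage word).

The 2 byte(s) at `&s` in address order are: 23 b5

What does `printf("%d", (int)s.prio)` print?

3

[0]=0x23 [1]=0xb5 (little-endian) → word 0xb523
prio [0+:3] = (word>>0) & 0x7 = 3  ←
chan [3+:3] = (word>>3) & 0x7 = 4
slot [6+:3] = (word>>6) & 0x7 = 4
len [9+:1] = (word>>9) & 0x1 = 0
seq [10+:3] = (word>>10) & 0x7 = 5
bank [13+:3] = (word>>13) & 0x7 = 5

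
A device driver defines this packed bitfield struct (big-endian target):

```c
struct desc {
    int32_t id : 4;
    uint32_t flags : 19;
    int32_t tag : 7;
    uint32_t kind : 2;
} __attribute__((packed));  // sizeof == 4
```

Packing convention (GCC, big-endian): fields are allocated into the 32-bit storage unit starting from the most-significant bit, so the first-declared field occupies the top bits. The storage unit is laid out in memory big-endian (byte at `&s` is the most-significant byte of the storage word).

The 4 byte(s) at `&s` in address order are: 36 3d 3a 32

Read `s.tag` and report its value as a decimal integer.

12

[0]=0x36 [1]=0x3d [2]=0x3a [3]=0x32 (big-endian) → word 0x363d3a32
id:4 @ bit 28 → (0x363d3a32>>28)&0xf = 0x3
flags:19 @ bit 9 → (0x363d3a32>>9)&0x7ffff = 0x31e9d
tag:7 @ bit 2 → (0x363d3a32>>2)&0x7f = 0xc  ←
kind:2 @ bit 0 → (0x363d3a32>>0)&0x3 = 0x2
tag signed 7b, MSB=0: value = 12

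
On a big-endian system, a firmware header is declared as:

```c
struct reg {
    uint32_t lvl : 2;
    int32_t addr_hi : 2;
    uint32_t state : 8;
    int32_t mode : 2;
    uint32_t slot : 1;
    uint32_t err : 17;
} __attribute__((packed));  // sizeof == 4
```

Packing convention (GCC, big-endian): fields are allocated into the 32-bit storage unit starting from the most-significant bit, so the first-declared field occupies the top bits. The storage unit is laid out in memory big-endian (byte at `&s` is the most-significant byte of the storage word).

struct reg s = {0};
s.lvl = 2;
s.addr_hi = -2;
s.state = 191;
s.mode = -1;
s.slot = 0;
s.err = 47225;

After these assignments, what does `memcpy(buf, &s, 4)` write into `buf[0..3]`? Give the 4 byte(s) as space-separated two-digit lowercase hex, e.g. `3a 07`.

[30+:2] lvl=2 & 0x3 = 0x2; word=0x80000000
[28+:2] addr_hi=-2 & 0x3 = 0x2; word=0xa0000000
[20+:8] state=191 & 0xff = 0xbf; word=0xabf00000
[18+:2] mode=-1 & 0x3 = 0x3; word=0xabfc0000
[17+:1] slot=0 & 0x1 = 0x0; word=0xabfc0000
[0+:17] err=47225 & 0x1ffff = 0xb879; word=0xabfcb879
word = 0xabfcb879 → big-endian bytes:
  [0]=0xab  [1]=0xfc  [2]=0xb8  [3]=0x79

ab fc b8 79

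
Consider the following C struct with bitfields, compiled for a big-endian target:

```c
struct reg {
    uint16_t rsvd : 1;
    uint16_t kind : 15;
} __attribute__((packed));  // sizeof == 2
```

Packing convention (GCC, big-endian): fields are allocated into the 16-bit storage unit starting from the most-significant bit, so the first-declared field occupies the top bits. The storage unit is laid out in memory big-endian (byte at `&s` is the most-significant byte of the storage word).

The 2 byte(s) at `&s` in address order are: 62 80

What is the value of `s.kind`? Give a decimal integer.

[0]=0x62 [1]=0x80 (big-endian) → word 0x6280
rsvd [15+:1] = (word>>15) & 0x1 = 0
kind [0+:15] = (word>>0) & 0x7fff = 25216  ←

25216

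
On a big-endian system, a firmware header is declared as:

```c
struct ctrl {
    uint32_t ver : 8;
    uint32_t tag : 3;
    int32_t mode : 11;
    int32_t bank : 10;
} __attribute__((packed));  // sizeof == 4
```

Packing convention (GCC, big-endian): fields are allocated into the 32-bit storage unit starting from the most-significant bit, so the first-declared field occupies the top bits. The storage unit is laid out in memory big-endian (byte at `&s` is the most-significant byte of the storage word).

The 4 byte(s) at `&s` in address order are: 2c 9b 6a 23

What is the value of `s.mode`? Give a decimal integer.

-294

[0]=0x2c [1]=0x9b [2]=0x6a [3]=0x23 (big-endian) → word 0x2c9b6a23
ver:8 @ bit 24 → (0x2c9b6a23>>24)&0xff = 0x2c
tag:3 @ bit 21 → (0x2c9b6a23>>21)&0x7 = 0x4
mode:11 @ bit 10 → (0x2c9b6a23>>10)&0x7ff = 0x6da  ←
bank:10 @ bit 0 → (0x2c9b6a23>>0)&0x3ff = 0x223
mode signed 11b, MSB=1: 1754 - 2048 = -294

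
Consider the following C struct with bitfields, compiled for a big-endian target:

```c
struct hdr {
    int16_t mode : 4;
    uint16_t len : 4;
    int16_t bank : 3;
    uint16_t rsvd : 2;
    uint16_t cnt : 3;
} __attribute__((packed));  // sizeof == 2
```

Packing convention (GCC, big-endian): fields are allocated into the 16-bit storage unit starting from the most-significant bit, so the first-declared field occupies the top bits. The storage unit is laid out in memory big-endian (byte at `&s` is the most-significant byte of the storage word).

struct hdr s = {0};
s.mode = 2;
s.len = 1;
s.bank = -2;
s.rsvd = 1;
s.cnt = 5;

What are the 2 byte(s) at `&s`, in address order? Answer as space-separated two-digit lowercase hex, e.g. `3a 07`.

mode:4 = 2 → 0x2 << 12 → word 0x2000
len:4 = 1 → 0x1 << 8 → word 0x2100
bank:3 = -2 → 0x6 << 5 → word 0x21c0
rsvd:2 = 1 → 0x1 << 3 → word 0x21c8
cnt:3 = 5 → 0x5 << 0 → word 0x21cd
word = 0x21cd → big-endian bytes:
  [0]=0x21  [1]=0xcd

21 cd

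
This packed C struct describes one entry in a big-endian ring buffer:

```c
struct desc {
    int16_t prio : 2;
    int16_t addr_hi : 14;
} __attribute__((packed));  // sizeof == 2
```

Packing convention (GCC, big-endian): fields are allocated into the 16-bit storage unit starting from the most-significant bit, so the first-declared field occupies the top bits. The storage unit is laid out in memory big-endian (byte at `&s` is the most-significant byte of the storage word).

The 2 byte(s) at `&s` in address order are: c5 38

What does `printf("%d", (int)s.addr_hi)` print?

1336

[0]=0xc5 [1]=0x38 (big-endian) → word 0xc538
prio [14+:2] = (word>>14) & 0x3 = 3
addr_hi [0+:14] = (word>>0) & 0x3fff = 1336  ←
addr_hi signed 14b, MSB=0: value = 1336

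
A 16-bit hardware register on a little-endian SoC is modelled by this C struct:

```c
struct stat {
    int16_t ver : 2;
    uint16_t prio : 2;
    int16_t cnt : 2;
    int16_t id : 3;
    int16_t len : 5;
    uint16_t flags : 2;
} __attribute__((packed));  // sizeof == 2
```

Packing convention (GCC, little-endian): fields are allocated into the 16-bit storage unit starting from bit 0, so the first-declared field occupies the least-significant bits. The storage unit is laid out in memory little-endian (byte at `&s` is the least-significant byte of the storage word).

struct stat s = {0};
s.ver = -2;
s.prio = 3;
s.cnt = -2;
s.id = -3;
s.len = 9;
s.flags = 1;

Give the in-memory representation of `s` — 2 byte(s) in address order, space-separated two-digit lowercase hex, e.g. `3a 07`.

ver (2b) val=-2 bits=0x2 at bit 0: 0x0002
prio (2b) val=3 bits=0x3 at bit 2: 0x000e
cnt (2b) val=-2 bits=0x2 at bit 4: 0x002e
id (3b) val=-3 bits=0x5 at bit 6: 0x016e
len (5b) val=9 bits=0x9 at bit 9: 0x136e
flags (2b) val=1 bits=0x1 at bit 14: 0x536e
word = 0x536e → little-endian bytes:
  [0]=0x6e  [1]=0x53

6e 53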